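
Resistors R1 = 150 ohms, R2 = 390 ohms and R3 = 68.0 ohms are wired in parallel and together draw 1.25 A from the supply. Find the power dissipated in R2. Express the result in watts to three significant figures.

The branches share the same voltage, but only the total current is given — find V from the equivalent resistance first.
1/R_eq = 1/150 + 1/390 + 1/68.0 ⇒ R_eq = 41.78 Ω
V = I_total × R_eq = 1.250 × 41.78 = 52.22 V
P_R2 = V² / R2 = (52.22)² / 390 = 6.992 W

6.99 W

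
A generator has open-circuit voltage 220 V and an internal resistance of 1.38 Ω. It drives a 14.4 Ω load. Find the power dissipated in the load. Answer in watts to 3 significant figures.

2800 W

Find the circuit current first, then P = I²R for the load (series elements share I).
I = ε / (r + R) = 220 / (1.38 + 14.4) = 13.94 A
P_load = I² R = (13.94)² × 14.4 = 2799 W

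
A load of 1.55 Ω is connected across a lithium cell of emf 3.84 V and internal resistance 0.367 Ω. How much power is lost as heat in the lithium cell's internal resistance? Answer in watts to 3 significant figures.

1.47 W

Internal loss is I²r, with I set by the total series resistance r+R.
I = ε / (r + R) = 3.84 / (0.367 + 1.55) = 2.003 A
P_int = I² r = (2.003)² × 0.367 = 1.473 W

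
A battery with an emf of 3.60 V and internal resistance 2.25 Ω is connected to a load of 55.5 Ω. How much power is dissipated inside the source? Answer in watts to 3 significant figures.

0.00874 W

r is in series with the load, so it carries the full circuit current — the loss in it is I²r.
I = ε / (r + R) = 3.60 / (2.25 + 55.5) = 0.06234 A
P_int = I² r = (0.06234)² × 2.25 = 0.008743 W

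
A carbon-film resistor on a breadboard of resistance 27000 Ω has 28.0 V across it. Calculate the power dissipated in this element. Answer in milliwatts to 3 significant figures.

With V across and R both known, P = V²/R gives the dissipation directly.
P = (28.0 V)² / 27000 Ω = 0.02904 W

29.0 mW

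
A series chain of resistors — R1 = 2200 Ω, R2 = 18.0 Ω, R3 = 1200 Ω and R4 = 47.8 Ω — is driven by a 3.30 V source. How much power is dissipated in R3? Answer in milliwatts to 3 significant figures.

Since the resistors are in series they all carry the loop current I = V/R_total; the power in any one is I²R.
R_total = 2200 + 18.0 + 1200 + 47.8 = 3466 Ω
I = V / R_total = 3.30 / 3466 = 0.0009522 A
P_R3 = I² × R3 = (0.0009522)² × 1200 = 0.001088 W

1.09 mW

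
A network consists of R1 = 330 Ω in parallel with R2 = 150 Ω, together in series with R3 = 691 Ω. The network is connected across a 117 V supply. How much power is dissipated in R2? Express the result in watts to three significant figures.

Combine R1 and R2 into their parallel equivalent first, reducing the network to two series resistors.
R_p = (330×150)/(330+150) = 103.1 Ω
R_total = R_p + 691 = 103.1 + 691 = 794.1 Ω
I = V / R_total = 117 / 794.1 = 0.1473 A
Voltage across the parallel pair: V_p = I × R_p = 0.1473 × 103.1 = 15.19 V
R2 sits across V_p; its power is V_p²/R.
P_R2 = (15.19)² / 150 = 1.539 W

1.54 W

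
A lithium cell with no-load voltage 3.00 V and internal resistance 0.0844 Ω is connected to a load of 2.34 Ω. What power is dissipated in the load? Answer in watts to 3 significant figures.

3.58 W

With r and R in series, I = ε/(r+R); the load dissipates I²R.
I = ε / (r + R) = 3.00 / (0.0844 + 2.34) = 1.237 A
P_load = I² R = (1.237)² × 2.34 = 3.583 W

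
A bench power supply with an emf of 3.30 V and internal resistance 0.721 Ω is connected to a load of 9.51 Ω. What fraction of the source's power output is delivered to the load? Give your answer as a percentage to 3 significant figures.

93.0 %

Both r and R carry the same current, so the power split is just the resistance split: η = R/(R+r).
η = R / (R + r) = 9.51 / (9.51 + 0.721) = 0.9295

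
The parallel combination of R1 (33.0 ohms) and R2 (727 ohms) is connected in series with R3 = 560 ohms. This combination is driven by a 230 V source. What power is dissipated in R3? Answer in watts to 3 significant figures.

84.7 W

First find R_p for the parallel pair, then treat R_p + R3 as a series loop.
R_p = (33.0×727)/(33.0+727) = 31.57 Ω
R_total = R_p + 560 = 31.57 + 560 = 591.6 Ω
I = V / R_total = 230 / 591.6 = 0.3888 A
R3 carries the full series current, so P = I²R.
P_R3 = (0.3888)² × 560 = 84.65 W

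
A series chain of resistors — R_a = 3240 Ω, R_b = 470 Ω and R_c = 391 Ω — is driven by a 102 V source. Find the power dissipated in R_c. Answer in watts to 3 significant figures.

0.242 W

Series elements share the same current, so find I first, then use P = I²R.
R_total = 3240 + 470 + 391 = 4101 Ω
I = V / R_total = 102 / 4101 = 0.02487 A
P_R_c = I² × R_c = (0.02487)² × 391 = 0.2419 W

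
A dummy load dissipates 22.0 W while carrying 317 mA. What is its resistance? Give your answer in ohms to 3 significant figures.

219 Ω

Rearranging the power relation for the two known quantities gives R = P / I².
R = 22.0 / (0.3170)² = 218.9 Ω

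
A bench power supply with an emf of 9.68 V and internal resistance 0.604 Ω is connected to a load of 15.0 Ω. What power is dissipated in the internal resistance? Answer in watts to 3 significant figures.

The internal resistance carries the same current as the load; P_int = I²r.
I = ε / (r + R) = 9.68 / (0.604 + 15.0) = 0.6204 A
P_int = I² r = (0.6204)² × 0.604 = 0.2324 W

0.232 W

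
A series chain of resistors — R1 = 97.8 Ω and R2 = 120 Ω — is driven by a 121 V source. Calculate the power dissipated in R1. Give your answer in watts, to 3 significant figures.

30.2 W

Series elements share the same current, so find I first, then use P = I²R.
R_total = 97.8 + 120 = 217.8 Ω
I = V / R_total = 121 / 217.8 = 0.5556 A
P_R1 = I² × R1 = (0.5556)² × 97.8 = 30.19 W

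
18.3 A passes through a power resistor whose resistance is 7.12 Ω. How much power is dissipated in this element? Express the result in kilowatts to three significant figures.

2.38 kW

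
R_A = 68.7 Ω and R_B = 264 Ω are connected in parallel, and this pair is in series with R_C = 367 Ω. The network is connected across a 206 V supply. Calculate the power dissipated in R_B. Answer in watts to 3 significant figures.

2.69 W

First find R_p for the parallel pair, then treat R_p + R_C as a series loop.
R_p = (68.7×264)/(68.7+264) = 54.51 Ω
R_total = R_p + 367 = 54.51 + 367 = 421.5 Ω
I = V / R_total = 206 / 421.5 = 0.4887 A
Voltage across the parallel pair: V_p = I × R_p = 0.4887 × 54.51 = 26.64 V
Use P = V²/R for R_B with V = V_p.
P_R_B = (26.64)² / 264 = 2.689 W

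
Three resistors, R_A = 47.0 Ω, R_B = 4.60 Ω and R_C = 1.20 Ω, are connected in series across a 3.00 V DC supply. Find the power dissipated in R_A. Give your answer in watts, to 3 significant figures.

0.152 W

The current is common to all series resistors; compute it, then apply P = I²R for the target.
R_total = 47.0 + 4.60 + 1.20 = 52.80 Ω
I = V / R_total = 3.00 / 52.80 = 0.05682 A
P_R_A = I² × R_A = (0.05682)² × 47.0 = 0.1517 W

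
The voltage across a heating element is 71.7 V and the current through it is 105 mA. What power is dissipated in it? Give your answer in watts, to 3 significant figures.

7.53 W

Both the voltage across and the current through the element are known, so P = V I applies directly.
P = 71.7 V × 0.1050 A = 7.529 W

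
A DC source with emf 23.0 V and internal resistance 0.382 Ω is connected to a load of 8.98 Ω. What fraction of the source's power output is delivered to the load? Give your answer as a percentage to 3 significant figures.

95.9 %

The source delivers εI, of which I²R reaches the load and I²r is lost; since I is common, η = R/(R+r).
η = R / (R + r) = 8.98 / (8.98 + 0.382) = 0.9592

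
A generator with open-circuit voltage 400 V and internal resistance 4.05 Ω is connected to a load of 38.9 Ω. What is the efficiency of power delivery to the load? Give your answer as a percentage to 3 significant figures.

90.6 %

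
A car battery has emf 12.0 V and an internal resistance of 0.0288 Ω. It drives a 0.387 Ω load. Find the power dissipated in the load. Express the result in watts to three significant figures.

Find the circuit current first, then P = I²R for the load (series elements share I).
I = ε / (r + R) = 12.0 / (0.0288 + 0.387) = 28.86 A
P_load = I² R = (28.86)² × 0.387 = 322.3 W

322 W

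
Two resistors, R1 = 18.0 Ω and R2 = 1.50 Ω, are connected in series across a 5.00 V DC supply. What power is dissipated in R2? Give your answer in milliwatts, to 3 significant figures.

98.6 mW

Series elements share the same current, so find I first, then use P = I²R.
R_total = 18.0 + 1.50 = 19.50 Ω
I = V / R_total = 5.00 / 19.50 = 0.2564 A
P_R2 = I² × R2 = (0.2564)² × 1.50 = 0.09862 W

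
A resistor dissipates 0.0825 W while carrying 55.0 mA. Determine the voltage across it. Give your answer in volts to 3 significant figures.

1.50 V

From P = V I = I²R = V²/R, with the two given quantities we get V = P / I.
V = 0.0825 / 0.05500 = 1.500 V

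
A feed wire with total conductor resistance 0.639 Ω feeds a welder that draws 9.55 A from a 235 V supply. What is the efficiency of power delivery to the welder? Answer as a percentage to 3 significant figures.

97.4 %

The feed wire carries the full 9.55 A.
P_line = I² R_line = (9.550)² × 0.639 = 58.28 W
P_source = V I = 235 × 9.550 = 2244 W; P_load = 2186 W
η = P_load / P_source = 2186 / 2244 = 0.9740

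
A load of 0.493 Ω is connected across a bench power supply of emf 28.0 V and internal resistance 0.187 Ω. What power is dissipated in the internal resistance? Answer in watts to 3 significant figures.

317 W

Internal loss is I²r, with I set by the total series resistance r+R.
I = ε / (r + R) = 28.0 / (0.187 + 0.493) = 41.18 A
P_int = I² r = (41.18)² × 0.187 = 317.1 W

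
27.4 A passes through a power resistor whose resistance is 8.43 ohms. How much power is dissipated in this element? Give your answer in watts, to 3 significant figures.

6330 W

With I and R stated, P = I²R applies in one step.
P = (27.40 A)² × 8.43 Ω = 6329 W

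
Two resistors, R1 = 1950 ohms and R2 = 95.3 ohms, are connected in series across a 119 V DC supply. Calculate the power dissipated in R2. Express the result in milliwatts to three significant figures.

323 mW

In a series string the same current flows through every resistor — find that current, then P = I²R for the one we want.
R_total = 1950 + 95.3 = 2045 Ω
I = V / R_total = 119 / 2045 = 0.05818 A
P_R2 = I² × R2 = (0.05818)² × 95.3 = 0.3226 W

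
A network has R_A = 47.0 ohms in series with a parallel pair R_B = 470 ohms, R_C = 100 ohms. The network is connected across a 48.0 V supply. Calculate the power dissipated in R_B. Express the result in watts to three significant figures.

1.99 W

First combine the parallel branches into one equivalent R_p, then R_A + R_p is a series pair.
R_p = (470×100)/(470+100) = 82.46 Ω
R_total = 47.0 + 82.46 = 129.5 Ω
I = V / R_total = 48.0 / 129.5 = 0.3708 A
Voltage across the parallel pair: V_p = I × R_p = 0.3708 × 82.46 = 30.57 V
R_B sees V_p directly, so P = V_p² / R_B.
P_R_B = (30.57)² / 470 = 1.989 W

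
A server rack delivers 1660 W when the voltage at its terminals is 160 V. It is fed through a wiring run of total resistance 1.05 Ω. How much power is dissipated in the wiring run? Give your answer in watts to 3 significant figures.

113 W

Only the current and the line resistance are needed for the I²R loss.
I = P / V = 1660 / 160 = 10.38 A through the wiring run.
P_line = I² R_line = (10.38)² × 1.05 = 113.0 W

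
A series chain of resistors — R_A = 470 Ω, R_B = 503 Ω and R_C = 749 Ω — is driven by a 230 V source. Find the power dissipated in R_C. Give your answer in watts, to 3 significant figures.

13.4 W

In a series string the same current flows through every resistor — find that current, then P = I²R for the one we want.
R_total = 470 + 503 + 749 = 1722 Ω
I = V / R_total = 230 / 1722 = 0.1336 A
P_R_C = I² × R_C = (0.1336)² × 749 = 13.36 W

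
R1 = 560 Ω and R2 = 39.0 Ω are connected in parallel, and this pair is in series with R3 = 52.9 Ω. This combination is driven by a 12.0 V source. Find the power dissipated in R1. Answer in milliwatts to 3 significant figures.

42.8 mW

Collapse the R1‖R2 pair into one equivalent R_p; then R_p and R3 form a series string.
R_p = (560×39.0)/(560+39.0) = 36.46 Ω
R_total = R_p + 52.9 = 36.46 + 52.9 = 89.36 Ω
I = V / R_total = 12.0 / 89.36 = 0.1343 A
Voltage across the parallel pair: V_p = I × R_p = 0.1343 × 36.46 = 4.896 V
R1 has V_p across it, so P = V_p²/R1.
P_R1 = (4.896)² / 560 = 0.04281 W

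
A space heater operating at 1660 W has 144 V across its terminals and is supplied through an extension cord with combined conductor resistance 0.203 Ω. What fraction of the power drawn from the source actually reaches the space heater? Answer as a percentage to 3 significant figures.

98.4 %

I = P / V = 1660 / 144 = 11.53 A through the extension cord.
P_line = I² R_line = (11.53)² × 0.203 = 26.98 W
P_source = P_load + P_line = 1660 + 26.98 = 1687 W
η = P_load / P_source = 1660 / 1687 = 0.9840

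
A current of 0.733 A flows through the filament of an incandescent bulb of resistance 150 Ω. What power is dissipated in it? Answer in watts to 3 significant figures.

80.6 W

The current through and the resistance of the element are both given; use P = I²R.
P = (0.7330 A)² × 150 Ω = 80.59 W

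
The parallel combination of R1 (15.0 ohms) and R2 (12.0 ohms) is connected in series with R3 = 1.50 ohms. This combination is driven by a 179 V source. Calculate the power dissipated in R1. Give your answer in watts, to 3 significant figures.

Combine R1 and R2 into their parallel equivalent first, reducing the network to two series resistors.
R_p = (15.0×12.0)/(15.0+12.0) = 6.667 Ω
R_total = R_p + 1.50 = 6.667 + 1.50 = 8.167 Ω
I = V / R_total = 179 / 8.167 = 21.92 A
Voltage across the parallel pair: V_p = I × R_p = 21.92 × 6.667 = 146.1 V
R1 has V_p across it, so P = V_p²/R1.
P_R1 = (146.1)² / 15.0 = 1423 W

1420 W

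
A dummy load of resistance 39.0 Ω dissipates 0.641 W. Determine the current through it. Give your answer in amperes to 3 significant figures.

0.128 A

The two known quantities fix the third via I = √(P / R).
I = √(0.641 / 39.0) = 0.1282 A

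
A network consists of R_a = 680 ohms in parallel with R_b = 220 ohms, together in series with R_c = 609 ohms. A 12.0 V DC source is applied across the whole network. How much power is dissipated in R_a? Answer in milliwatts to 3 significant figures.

9.74 mW

First find R_p for the parallel pair, then treat R_p + R_c as a series loop.
R_p = (680×220)/(680+220) = 166.2 Ω
R_total = R_p + 609 = 166.2 + 609 = 775.2 Ω
I = V / R_total = 12.0 / 775.2 = 0.01548 A
Voltage across the parallel pair: V_p = I × R_p = 0.01548 × 166.2 = 2.573 V
Use P = V²/R for R_a with V = V_p.
P_R_a = (2.573)² / 680 = 0.009736 W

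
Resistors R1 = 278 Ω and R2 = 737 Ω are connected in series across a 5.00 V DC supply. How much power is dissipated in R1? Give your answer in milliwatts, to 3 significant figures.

In a series string the same current flows through every resistor — find that current, then P = I²R for the one we want.
R_total = 278 + 737 = 1015 Ω
I = V / R_total = 5.00 / 1015 = 0.004926 A
P_R1 = I² × R1 = (0.004926)² × 278 = 0.006746 W

6.75 mW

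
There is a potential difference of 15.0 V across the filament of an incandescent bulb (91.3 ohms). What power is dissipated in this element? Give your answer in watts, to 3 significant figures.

We know the drop across the element and its resistance — P = V²/R, one step.
P = (15.0 V)² / 91.3 Ω = 2.464 W

2.46 W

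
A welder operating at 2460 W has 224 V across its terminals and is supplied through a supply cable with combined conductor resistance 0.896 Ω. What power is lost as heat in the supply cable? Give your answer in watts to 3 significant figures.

108 W

Only the current and the line resistance are needed for the I²R loss.
I = P / V = 2460 / 224 = 10.98 A through the supply cable.
P_line = I² R_line = (10.98)² × 0.896 = 108.1 W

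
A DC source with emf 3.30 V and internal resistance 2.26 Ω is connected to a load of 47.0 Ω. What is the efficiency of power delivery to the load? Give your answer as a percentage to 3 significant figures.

Both r and R carry the same current, so the power split is just the resistance split: η = R/(R+r).
η = R / (R + r) = 47.0 / (47.0 + 2.26) = 0.9541

95.4 %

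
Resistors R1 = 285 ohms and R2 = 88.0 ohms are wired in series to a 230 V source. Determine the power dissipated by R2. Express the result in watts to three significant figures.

33.5 W

The current is common to all series resistors; compute it, then apply P = I²R for the target.
R_total = 285 + 88.0 = 373.0 Ω
I = V / R_total = 230 / 373.0 = 0.6166 A
P_R2 = I² × R2 = (0.6166)² × 88.0 = 33.46 W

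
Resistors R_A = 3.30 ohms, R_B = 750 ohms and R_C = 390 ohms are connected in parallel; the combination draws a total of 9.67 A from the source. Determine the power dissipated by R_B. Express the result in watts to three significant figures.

1.32 W

Parallel branches share V, not I — compute V via R_eq, then use V²/R for the target branch.
1/R_eq = 1/3.30 + 1/750 + 1/390 ⇒ R_eq = 3.258 Ω
V = I_total × R_eq = 9.670 × 3.258 = 31.51 V
P_R_B = V² / R_B = (31.51)² / 750 = 1.323 W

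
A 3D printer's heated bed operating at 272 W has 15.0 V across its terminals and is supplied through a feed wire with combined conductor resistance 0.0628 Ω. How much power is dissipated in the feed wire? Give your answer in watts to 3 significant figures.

20.6 W

The feed wire is a series resistance carrying the load current; its dissipation is I²R_line.
I = P / V = 272 / 15.0 = 18.13 A through the feed wire.
P_line = I² R_line = (18.13)² × 0.0628 = 20.65 W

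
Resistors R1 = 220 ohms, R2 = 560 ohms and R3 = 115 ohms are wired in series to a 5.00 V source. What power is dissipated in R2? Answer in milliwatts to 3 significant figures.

17.5 mW

Every series element carries the same I. Get I from the total resistance, then P = I² × R2.
R_total = 220 + 560 + 115 = 895.0 Ω
I = V / R_total = 5.00 / 895.0 = 0.005587 A
P_R2 = I² × R2 = (0.005587)² × 560 = 0.01748 W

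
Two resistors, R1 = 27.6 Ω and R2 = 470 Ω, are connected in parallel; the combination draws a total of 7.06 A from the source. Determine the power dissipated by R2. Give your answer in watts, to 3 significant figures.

72.1 W

Parallel branches share V, not I — compute V via R_eq, then use V²/R for the target branch.
1/R_eq = 1/27.6 + 1/470 ⇒ R_eq = 26.07 Ω
V = I_total × R_eq = 7.060 × 26.07 = 184.0 V
P_R2 = V² / R2 = (184.0)² / 470 = 72.07 W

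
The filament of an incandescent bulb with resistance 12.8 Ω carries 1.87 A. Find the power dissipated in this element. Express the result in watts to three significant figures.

44.8 W

Knowing I and R, the power is just I²R — no need to find V first.
P = (1.870 A)² × 12.8 Ω = 44.76 W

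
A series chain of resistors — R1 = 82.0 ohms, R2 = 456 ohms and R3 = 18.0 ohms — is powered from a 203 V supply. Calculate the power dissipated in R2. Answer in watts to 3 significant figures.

In a series string the same current flows through every resistor — find that current, then P = I²R for the one we want.
R_total = 82.0 + 456 + 18.0 = 556.0 Ω
I = V / R_total = 203 / 556.0 = 0.3651 A
P_R2 = I² × R2 = (0.3651)² × 456 = 60.79 W

60.8 W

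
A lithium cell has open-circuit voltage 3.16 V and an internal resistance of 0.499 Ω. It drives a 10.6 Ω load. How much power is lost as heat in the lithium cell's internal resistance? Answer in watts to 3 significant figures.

r is in series with the load, so it carries the full circuit current — the loss in it is I²r.
I = ε / (r + R) = 3.16 / (0.499 + 10.6) = 0.2847 A
P_int = I² r = (0.2847)² × 0.499 = 0.04045 W

0.0404 W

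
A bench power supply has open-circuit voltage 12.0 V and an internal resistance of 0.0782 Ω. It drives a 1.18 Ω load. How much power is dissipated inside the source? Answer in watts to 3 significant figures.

7.11 W

The source's internal resistance is just another series element carrying I; its dissipation is I²r.
I = ε / (r + R) = 12.0 / (0.0782 + 1.18) = 9.537 A
P_int = I² r = (9.537)² × 0.0782 = 7.113 W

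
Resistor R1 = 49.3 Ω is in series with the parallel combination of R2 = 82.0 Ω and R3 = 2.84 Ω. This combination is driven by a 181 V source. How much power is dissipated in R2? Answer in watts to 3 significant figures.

1.11 W

Replace R2 and R3 with their parallel equivalent so the circuit becomes R1 in series with R_p.
R_p = (82.0×2.84)/(82.0+2.84) = 2.745 Ω
R_total = 49.3 + 2.745 = 52.04 Ω
I = V / R_total = 181 / 52.04 = 3.478 A
Voltage across the parallel pair: V_p = I × R_p = 3.478 × 2.745 = 9.546 V
With V_p across R2, its power is V_p²/R2.
P_R2 = (9.546)² / 82.0 = 1.111 W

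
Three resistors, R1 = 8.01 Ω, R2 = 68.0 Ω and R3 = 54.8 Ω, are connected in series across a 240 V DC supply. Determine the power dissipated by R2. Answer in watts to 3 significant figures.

Series elements share the same current, so find I first, then use P = I²R.
R_total = 8.01 + 68.0 + 54.8 = 130.8 Ω
I = V / R_total = 240 / 130.8 = 1.835 A
P_R2 = I² × R2 = (1.835)² × 68.0 = 228.9 W

229 W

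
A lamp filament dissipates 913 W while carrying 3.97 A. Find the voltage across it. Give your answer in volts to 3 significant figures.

The two known quantities fix the third via V = P / I.
V = 913 / 3.970 = 230.0 V

230 V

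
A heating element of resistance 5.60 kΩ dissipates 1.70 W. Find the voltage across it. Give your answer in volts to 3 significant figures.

97.6 V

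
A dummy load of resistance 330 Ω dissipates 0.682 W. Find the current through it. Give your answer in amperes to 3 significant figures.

0.0455 A

The two known quantities fix the third via I = √(P / R).
I = √(0.682 / 330) = 0.04546 A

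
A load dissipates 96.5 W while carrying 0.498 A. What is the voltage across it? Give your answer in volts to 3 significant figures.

Rearranging the power relation for the two known quantities gives V = P / I.
V = 96.5 / 0.4980 = 193.8 V

194 V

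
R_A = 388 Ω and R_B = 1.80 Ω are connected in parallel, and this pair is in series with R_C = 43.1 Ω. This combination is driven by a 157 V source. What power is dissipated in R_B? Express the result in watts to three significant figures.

Combine R_A and R_B into their parallel equivalent first, reducing the network to two series resistors.
R_p = (388×1.80)/(388+1.80) = 1.792 Ω
R_total = R_p + 43.1 = 1.792 + 43.1 = 44.89 Ω
I = V / R_total = 157 / 44.89 = 3.497 A
Voltage across the parallel pair: V_p = I × R_p = 3.497 × 1.792 = 6.266 V
Use P = V²/R for R_B with V = V_p.
P_R_B = (6.266)² / 1.80 = 21.81 W

21.8 W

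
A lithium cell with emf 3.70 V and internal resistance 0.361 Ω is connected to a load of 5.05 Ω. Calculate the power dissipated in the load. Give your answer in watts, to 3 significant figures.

2.36 W

Find the circuit current first, then P = I²R for the load (series elements share I).
I = ε / (r + R) = 3.70 / (0.361 + 5.05) = 0.6838 A
P_load = I² R = (0.6838)² × 5.05 = 2.361 W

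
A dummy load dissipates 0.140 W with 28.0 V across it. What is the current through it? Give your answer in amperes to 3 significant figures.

0.00500 A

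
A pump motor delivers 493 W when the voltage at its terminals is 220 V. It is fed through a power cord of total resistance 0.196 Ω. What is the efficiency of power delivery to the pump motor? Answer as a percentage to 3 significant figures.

I = P / V = 493 / 220 = 2.241 A through the power cord.
P_line = I² R_line = (2.241)² × 0.196 = 0.9842 W
P_source = P_load + P_line = 493.0 + 0.9842 = 494.0 W
η = P_load / P_source = 493.0 / 494.0 = 0.9980

99.8 %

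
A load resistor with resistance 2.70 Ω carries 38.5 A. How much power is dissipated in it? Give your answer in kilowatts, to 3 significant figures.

Current and resistance are given, so P = I²R is the direct form.
P = (38.50 A)² × 2.70 Ω = 4002 W

4.00 kW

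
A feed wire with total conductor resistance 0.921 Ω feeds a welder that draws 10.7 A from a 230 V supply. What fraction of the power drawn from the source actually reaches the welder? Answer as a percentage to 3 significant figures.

95.7 %

The feed wire carries the full 10.7 A.
P_line = I² R_line = (10.70)² × 0.921 = 105.4 W
P_source = V I = 230 × 10.70 = 2461 W; P_load = 2356 W
η = P_load / P_source = 2356 / 2461 = 0.9572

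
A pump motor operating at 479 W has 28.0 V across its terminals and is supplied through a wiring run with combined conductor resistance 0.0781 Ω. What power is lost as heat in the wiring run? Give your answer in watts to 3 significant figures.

22.9 W

Only the current and the line resistance are needed for the I²R loss.
I = P / V = 479 / 28.0 = 17.11 A through the wiring run.
P_line = I² R_line = (17.11)² × 0.0781 = 22.86 W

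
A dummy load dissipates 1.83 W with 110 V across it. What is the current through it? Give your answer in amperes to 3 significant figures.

0.0166 A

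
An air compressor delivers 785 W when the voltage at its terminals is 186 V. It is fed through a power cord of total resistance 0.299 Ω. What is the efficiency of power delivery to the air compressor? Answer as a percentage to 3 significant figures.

99.3 %

I = P / V = 785 / 186 = 4.220 A through the power cord.
P_line = I² R_line = (4.220)² × 0.299 = 5.326 W
P_source = P_load + P_line = 785.0 + 5.326 = 790.3 W
η = P_load / P_source = 785.0 / 790.3 = 0.9933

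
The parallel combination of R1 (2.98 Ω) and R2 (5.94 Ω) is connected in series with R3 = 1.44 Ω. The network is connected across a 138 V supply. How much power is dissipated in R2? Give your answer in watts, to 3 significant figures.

1080 W

Reduce the parallel combination to a single R_p; the circuit then becomes R_p in series with the remaining resistor.
R_p = (2.98×5.94)/(2.98+5.94) = 1.984 Ω
R_total = R_p + 1.44 = 1.984 + 1.44 = 3.424 Ω
I = V / R_total = 138 / 3.424 = 40.30 A
Voltage across the parallel pair: V_p = I × R_p = 40.30 × 1.984 = 79.97 V
Use P = V²/R for R2 with V = V_p.
P_R2 = (79.97)² / 5.94 = 1077 W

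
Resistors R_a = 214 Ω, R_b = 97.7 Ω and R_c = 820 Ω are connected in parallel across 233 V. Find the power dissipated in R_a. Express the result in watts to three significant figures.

254 W

Every branch has 233 V across it, so for R_a the power is simply V²/R.
P_R_a = V² / R_a = (233)² / 214 Ω = 253.7 W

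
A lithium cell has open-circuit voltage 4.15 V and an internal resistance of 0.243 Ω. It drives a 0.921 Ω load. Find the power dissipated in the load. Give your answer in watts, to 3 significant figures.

With r and R in series, I = ε/(r+R); the load dissipates I²R.
I = ε / (r + R) = 4.15 / (0.243 + 0.921) = 3.565 A
P_load = I² R = (3.565)² × 0.921 = 11.71 W

11.7 W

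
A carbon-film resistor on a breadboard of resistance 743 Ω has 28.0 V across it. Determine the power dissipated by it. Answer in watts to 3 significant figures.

1.06 W

V and R are stated; P = V²/R avoids computing the current.
P = (28.0 V)² / 743 Ω = 1.055 W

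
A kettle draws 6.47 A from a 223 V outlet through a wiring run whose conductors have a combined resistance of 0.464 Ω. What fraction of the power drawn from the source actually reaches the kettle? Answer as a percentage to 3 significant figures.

The wiring run carries the full 6.47 A.
P_line = I² R_line = (6.470)² × 0.464 = 19.42 W
P_source = V I = 223 × 6.470 = 1443 W; P_load = 1423 W
η = P_load / P_source = 1423 / 1443 = 0.9865

98.7 %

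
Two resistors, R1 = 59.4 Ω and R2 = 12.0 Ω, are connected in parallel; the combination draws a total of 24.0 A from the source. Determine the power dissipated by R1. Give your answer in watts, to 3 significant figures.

966 W

Parallel branches share V, not I — compute V via R_eq, then use V²/R for the target branch.
1/R_eq = 1/59.4 + 1/12.0 ⇒ R_eq = 9.983 Ω
V = I_total × R_eq = 24.00 × 9.983 = 239.6 V
P_R1 = V² / R1 = (239.6)² / 59.4 = 966.4 W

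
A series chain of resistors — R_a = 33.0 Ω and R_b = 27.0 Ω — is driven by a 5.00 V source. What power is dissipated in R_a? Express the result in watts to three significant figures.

0.229 W

Series elements share the same current, so find I first, then use P = I²R.
R_total = 33.0 + 27.0 = 60.00 Ω
I = V / R_total = 5.00 / 60.00 = 0.08333 A
P_R_a = I² × R_a = (0.08333)² × 33.0 = 0.2292 W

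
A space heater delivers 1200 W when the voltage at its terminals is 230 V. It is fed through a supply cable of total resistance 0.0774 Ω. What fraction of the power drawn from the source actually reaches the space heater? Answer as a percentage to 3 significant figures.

99.8 %

I = P / V = 1200 / 230 = 5.217 A through the supply cable.
P_line = I² R_line = (5.217)² × 0.0774 = 2.107 W
P_source = P_load + P_line = 1200 + 2.107 = 1202 W
η = P_load / P_source = 1200 / 1202 = 0.9982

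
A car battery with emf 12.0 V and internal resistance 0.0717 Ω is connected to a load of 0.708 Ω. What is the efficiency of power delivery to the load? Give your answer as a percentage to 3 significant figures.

Efficiency is P_load / P_total. With a series r and R sharing the same I, P = I²R for each, so η = R/(R+r).
η = R / (R + r) = 0.708 / (0.708 + 0.0717) = 0.9080

90.8 %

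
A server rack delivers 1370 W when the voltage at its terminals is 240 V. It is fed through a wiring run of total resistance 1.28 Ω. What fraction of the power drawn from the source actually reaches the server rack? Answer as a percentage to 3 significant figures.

I = P / V = 1370 / 240 = 5.708 A through the wiring run.
P_line = I² R_line = (5.708)² × 1.28 = 41.71 W
P_source = P_load + P_line = 1370 + 41.71 = 1412 W
η = P_load / P_source = 1370 / 1412 = 0.9705

97.0 %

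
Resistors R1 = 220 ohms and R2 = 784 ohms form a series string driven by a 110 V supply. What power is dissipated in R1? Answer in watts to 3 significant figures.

Every series element carries the same I. Get I from the total resistance, then P = I² × R1.
R_total = 220 + 784 = 1004 Ω
I = V / R_total = 110 / 1004 = 0.1096 A
P_R1 = I² × R1 = (0.1096)² × 220 = 2.641 W

2.64 W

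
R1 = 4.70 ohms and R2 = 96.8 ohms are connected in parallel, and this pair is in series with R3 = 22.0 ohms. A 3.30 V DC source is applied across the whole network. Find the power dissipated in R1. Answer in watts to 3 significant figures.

Reduce the parallel combination to a single R_p; the circuit then becomes R_p in series with the remaining resistor.
R_p = (4.70×96.8)/(4.70+96.8) = 4.482 Ω
R_total = R_p + 22.0 = 4.482 + 22.0 = 26.48 Ω
I = V / R_total = 3.30 / 26.48 = 0.1246 A
Voltage across the parallel pair: V_p = I × R_p = 0.1246 × 4.482 = 0.5586 V
R1 sits across V_p; its power is V_p²/R.
P_R1 = (0.5586)² / 4.70 = 0.06638 W

0.0664 W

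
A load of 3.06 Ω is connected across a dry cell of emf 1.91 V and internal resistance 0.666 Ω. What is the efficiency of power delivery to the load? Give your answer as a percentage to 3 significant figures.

Efficiency is P_load / P_total. With a series r and R sharing the same I, P = I²R for each, so η = R/(R+r).
η = R / (R + r) = 3.06 / (3.06 + 0.666) = 0.8213

82.1 %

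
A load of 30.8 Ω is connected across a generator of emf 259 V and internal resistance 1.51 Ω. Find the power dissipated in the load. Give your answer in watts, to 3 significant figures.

Find the circuit current first, then P = I²R for the load (series elements share I).
I = ε / (r + R) = 259 / (1.51 + 30.8) = 8.016 A
P_load = I² R = (8.016)² × 30.8 = 1979 W

1980 W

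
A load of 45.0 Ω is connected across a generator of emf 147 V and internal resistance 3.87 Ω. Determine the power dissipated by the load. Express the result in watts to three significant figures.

With r and R in series, I = ε/(r+R); the load dissipates I²R.
I = ε / (r + R) = 147 / (3.87 + 45.0) = 3.008 A
P_load = I² R = (3.008)² × 45.0 = 407.2 W

407 W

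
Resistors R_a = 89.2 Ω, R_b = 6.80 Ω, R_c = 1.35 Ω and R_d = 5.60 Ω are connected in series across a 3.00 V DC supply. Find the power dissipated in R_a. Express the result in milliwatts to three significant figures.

75.7 mW

In a series string the same current flows through every resistor — find that current, then P = I²R for the one we want.
R_total = 89.2 + 6.80 + 1.35 + 5.60 = 103.0 Ω
I = V / R_total = 3.00 / 103.0 = 0.02914 A
P_R_a = I² × R_a = (0.02914)² × 89.2 = 0.07575 W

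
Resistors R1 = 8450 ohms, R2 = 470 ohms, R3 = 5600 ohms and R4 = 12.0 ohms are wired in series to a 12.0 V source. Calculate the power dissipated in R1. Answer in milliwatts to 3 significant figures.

5.76 mW

Since the resistors are in series they all carry the loop current I = V/R_total; the power in any one is I²R.
R_total = 8450 + 470 + 5600 + 12.0 = 14530 Ω
I = V / R_total = 12.0 / 14530 = 0.0008258 A
P_R1 = I² × R1 = (0.0008258)² × 8450 = 0.005762 W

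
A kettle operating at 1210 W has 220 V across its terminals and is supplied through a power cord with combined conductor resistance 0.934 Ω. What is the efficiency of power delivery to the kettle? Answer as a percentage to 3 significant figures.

I = P / V = 1210 / 220 = 5.500 A through the power cord.
P_line = I² R_line = (5.500)² × 0.934 = 28.25 W
P_source = P_load + P_line = 1210 + 28.25 = 1238 W
η = P_load / P_source = 1210 / 1238 = 0.9772

97.7 %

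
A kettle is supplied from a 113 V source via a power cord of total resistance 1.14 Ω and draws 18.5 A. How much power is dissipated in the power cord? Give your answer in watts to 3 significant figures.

390 W

Line loss is just I²R for the cable — we know both I and R_line directly.
The power cord carries the full 18.5 A.
P_line = I² R_line = (18.50)² × 1.14 = 390.2 W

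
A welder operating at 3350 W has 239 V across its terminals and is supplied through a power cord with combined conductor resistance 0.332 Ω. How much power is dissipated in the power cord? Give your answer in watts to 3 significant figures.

65.2 W

Only the current and the line resistance are needed for the I²R loss.
I = P / V = 3350 / 239 = 14.02 A through the power cord.
P_line = I² R_line = (14.02)² × 0.332 = 65.23 W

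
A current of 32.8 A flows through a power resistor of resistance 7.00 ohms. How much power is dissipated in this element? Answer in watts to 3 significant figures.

The current through and the resistance of the element are both given; use P = I²R.
P = (32.80 A)² × 7.00 Ω = 7531 W

7530 W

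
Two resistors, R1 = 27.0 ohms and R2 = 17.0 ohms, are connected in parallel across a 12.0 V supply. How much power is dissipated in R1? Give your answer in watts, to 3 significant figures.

5.33 W

Every branch has 12.0 V across it, so for R1 the power is simply V²/R.
P_R1 = V² / R1 = (12.0)² / 27.0 Ω = 5.333 W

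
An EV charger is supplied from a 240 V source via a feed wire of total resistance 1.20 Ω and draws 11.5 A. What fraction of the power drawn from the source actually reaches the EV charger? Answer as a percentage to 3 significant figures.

94.3 %

The feed wire carries the full 11.5 A.
P_line = I² R_line = (11.50)² × 1.20 = 158.7 W
P_source = V I = 240 × 11.50 = 2760 W; P_load = 2601 W
η = P_load / P_source = 2601 / 2760 = 0.9425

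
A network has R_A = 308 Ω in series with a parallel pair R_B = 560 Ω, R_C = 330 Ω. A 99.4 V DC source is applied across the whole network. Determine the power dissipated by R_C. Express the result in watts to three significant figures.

Collapse R_B‖R_C to a single equivalent, reducing the network to two series elements.
R_p = (560×330)/(560+330) = 207.6 Ω
R_total = 308 + 207.6 = 515.6 Ω
I = V / R_total = 99.4 / 515.6 = 0.1928 A
Voltage across the parallel pair: V_p = I × R_p = 0.1928 × 207.6 = 40.03 V
R_C sees V_p directly, so P = V_p² / R_C.
P_R_C = (40.03)² / 330 = 4.855 W

4.85 W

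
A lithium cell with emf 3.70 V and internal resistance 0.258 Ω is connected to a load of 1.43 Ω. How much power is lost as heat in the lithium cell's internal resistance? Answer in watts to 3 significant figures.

1.24 W

r is in series with the load, so it carries the full circuit current — the loss in it is I²r.
I = ε / (r + R) = 3.70 / (0.258 + 1.43) = 2.192 A
P_int = I² r = (2.192)² × 0.258 = 1.240 W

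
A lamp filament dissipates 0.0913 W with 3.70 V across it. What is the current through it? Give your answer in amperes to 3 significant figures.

Inverting the appropriate power form: I = P / V.
I = 0.0913 / 3.70 = 0.02468 A

0.0247 A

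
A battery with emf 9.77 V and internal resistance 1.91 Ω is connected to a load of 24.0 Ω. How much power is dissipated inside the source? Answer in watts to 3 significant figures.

The internal resistance carries the same current as the load; P_int = I²r.
I = ε / (r + R) = 9.77 / (1.91 + 24.0) = 0.3771 A
P_int = I² r = (0.3771)² × 1.91 = 0.2716 W

0.272 W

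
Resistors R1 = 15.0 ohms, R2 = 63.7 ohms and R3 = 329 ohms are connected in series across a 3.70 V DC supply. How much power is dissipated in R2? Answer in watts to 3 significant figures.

0.00525 W

The current is common to all series resistors; compute it, then apply P = I²R for the target.
R_total = 15.0 + 63.7 + 329 = 407.7 Ω
I = V / R_total = 3.70 / 407.7 = 0.009075 A
P_R2 = I² × R2 = (0.009075)² × 63.7 = 0.005246 W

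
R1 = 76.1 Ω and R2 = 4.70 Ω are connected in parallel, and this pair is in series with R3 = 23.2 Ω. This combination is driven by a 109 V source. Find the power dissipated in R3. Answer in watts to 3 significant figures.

Reduce the parallel combination to a single R_p; the circuit then becomes R_p in series with the remaining resistor.
R_p = (76.1×4.70)/(76.1+4.70) = 4.427 Ω
R_total = R_p + 23.2 = 4.427 + 23.2 = 27.63 Ω
I = V / R_total = 109 / 27.63 = 3.945 A
All the supply current flows through R3; use P = I²R3.
P_R3 = (3.945)² × 23.2 = 361.1 W

361 W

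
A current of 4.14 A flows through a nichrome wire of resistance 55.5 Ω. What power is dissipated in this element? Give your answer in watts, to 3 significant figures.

Current and resistance are given, so P = I²R is the direct form.
P = (4.140 A)² × 55.5 Ω = 951.2 W

951 W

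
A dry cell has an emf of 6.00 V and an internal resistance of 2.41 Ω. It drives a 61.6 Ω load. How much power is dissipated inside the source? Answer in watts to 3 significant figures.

Internal loss is I²r, with I set by the total series resistance r+R.
I = ε / (r + R) = 6.00 / (2.41 + 61.6) = 0.09374 A
P_int = I² r = (0.09374)² × 2.41 = 0.02118 W

0.0212 W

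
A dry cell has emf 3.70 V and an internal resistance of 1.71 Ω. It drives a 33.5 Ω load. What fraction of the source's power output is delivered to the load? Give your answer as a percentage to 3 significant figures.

Both r and R carry the same current, so the power split is just the resistance split: η = R/(R+r).
η = R / (R + r) = 33.5 / (33.5 + 1.71) = 0.9514

95.1 %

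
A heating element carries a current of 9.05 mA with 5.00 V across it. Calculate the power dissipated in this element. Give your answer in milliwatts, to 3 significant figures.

V and I are known directly — P = V I, no intermediate step needed.
P = 5.00 V × 0.009050 A = 0.04525 W

45.3 mW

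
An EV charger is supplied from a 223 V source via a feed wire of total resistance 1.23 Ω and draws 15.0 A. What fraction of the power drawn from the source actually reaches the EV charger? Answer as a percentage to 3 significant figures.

91.7 %

The feed wire carries the full 15.0 A.
P_line = I² R_line = (15.00)² × 1.23 = 276.8 W
P_source = V I = 223 × 15.00 = 3345 W; P_load = 3068 W
η = P_load / P_source = 3068 / 3345 = 0.9173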